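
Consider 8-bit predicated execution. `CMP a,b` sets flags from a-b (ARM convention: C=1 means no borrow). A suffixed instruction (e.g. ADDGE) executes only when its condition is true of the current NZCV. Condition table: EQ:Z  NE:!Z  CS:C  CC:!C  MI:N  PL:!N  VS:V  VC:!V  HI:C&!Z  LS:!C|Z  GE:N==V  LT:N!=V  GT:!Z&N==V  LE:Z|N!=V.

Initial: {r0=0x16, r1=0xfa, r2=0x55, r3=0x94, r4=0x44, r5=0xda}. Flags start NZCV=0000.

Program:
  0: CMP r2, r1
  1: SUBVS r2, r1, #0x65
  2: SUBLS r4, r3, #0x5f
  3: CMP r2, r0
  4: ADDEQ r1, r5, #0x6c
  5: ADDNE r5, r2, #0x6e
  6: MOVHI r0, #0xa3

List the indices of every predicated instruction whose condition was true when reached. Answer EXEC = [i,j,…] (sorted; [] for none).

[0] flags=0000 → (cmp)
[1] flags=0000 VS?F → skip
[2] flags=0000 LS?T → r4=0x35
[3] flags=0010 → (cmp)
[4] flags=0010 EQ?F → skip
[5] flags=0010 NE?T → r5=0xc3
[6] flags=0010 HI?T → r0=0xa3

EXEC = [2,5,6]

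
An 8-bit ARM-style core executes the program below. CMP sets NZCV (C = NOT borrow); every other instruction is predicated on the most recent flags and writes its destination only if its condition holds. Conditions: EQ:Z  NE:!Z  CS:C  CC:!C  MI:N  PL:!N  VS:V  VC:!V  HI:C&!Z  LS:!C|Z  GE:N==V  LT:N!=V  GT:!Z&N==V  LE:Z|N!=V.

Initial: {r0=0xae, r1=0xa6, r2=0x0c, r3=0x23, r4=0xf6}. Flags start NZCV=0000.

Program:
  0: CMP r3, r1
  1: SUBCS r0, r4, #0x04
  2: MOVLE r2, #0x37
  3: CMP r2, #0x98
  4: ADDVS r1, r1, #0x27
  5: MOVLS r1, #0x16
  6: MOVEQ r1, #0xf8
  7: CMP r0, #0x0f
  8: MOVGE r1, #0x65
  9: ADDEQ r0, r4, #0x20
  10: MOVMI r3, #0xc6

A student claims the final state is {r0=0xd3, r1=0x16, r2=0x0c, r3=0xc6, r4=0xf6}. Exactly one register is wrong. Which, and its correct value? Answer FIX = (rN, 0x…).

[0] flags=0000 → (cmp)
[1] flags=0000 CS?F → skip
[2] flags=0000 LE?F → skip
[3] flags=0000 → (cmp)
[4] flags=0000 VS?F → skip
[5] flags=0000 LS?T → r1=0x16
[6] flags=0000 EQ?F → skip
[7] flags=1010 → (cmp)
[8] flags=1010 GE?F → skip
[9] flags=1010 EQ?F → skip
[10] flags=1010 MI?T → r3=0xc6

FIX = (r0, 0xae)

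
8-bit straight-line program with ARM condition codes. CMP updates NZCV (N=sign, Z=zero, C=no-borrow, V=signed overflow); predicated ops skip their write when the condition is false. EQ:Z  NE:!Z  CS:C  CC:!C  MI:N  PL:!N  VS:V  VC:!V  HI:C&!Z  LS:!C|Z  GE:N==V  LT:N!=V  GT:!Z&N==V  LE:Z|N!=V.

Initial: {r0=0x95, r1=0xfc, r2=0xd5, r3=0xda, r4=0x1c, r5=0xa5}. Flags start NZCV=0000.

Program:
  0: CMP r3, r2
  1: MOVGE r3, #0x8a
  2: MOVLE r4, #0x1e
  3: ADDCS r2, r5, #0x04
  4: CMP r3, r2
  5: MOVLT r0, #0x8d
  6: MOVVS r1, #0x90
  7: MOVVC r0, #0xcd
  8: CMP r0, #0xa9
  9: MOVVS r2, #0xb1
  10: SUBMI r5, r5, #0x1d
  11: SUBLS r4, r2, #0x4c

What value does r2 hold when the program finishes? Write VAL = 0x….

[0] flags=0010 → (cmp)
[1] flags=0010 GE?T → r3=0x8a
[2] flags=0010 LE?F → skip
[3] flags=0010 CS?T → r2=0xa9
[4] flags=1000 → (cmp)
[5] flags=1000 LT?T → r0=0x8d
[6] flags=1000 VS?F → skip
[7] flags=1000 VC?T → r0=0xcd
[8] flags=0010 → (cmp)
[9] flags=0010 VS?F → skip
[10] flags=0010 MI?F → skip
[11] flags=0010 LS?F → skip

VAL = 0xa9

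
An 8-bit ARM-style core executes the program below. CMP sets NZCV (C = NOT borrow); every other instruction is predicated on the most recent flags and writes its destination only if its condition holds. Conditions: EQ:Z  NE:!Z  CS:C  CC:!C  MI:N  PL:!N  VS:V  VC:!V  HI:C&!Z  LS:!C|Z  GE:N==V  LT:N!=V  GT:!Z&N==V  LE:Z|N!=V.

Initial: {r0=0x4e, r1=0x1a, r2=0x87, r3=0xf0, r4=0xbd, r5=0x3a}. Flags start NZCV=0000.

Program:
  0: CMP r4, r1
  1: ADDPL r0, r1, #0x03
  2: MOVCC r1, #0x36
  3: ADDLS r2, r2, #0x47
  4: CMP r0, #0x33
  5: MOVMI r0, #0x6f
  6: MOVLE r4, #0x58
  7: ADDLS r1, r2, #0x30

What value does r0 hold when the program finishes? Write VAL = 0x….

0: ✓ CMP  NZCV=1010
1: · ADDPL
2: · MOVCC
3: · ADDLS
4: ✓ CMP  NZCV=0010
5: · MOVMI
6: · MOVLE
7: · ADDLS

VAL = 0x4e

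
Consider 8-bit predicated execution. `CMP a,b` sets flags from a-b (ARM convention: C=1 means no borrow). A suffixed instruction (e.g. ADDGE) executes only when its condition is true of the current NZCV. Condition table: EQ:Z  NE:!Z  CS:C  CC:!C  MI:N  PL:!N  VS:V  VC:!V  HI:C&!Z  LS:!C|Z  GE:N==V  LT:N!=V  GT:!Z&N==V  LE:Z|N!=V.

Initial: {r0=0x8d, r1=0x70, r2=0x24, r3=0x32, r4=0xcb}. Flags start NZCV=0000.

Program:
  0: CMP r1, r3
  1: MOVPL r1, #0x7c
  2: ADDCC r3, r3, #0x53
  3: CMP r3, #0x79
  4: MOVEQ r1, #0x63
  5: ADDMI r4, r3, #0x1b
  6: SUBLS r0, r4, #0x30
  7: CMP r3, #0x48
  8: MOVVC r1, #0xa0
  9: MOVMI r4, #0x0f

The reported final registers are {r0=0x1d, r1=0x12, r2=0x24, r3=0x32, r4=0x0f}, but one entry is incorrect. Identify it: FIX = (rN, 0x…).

[0] flags=0010 → (cmp)
[1] flags=0010 PL?T → r1=0x7c
[2] flags=0010 CC?F → skip
[3] flags=1000 → (cmp)
[4] flags=1000 EQ?F → skip
[5] flags=1000 MI?T → r4=0x4d
[6] flags=1000 LS?T → r0=0x1d
[7] flags=1000 → (cmp)
[8] flags=1000 VC?T → r1=0xa0
[9] flags=1000 MI?T → r4=0x0f

FIX = (r1, 0xa0)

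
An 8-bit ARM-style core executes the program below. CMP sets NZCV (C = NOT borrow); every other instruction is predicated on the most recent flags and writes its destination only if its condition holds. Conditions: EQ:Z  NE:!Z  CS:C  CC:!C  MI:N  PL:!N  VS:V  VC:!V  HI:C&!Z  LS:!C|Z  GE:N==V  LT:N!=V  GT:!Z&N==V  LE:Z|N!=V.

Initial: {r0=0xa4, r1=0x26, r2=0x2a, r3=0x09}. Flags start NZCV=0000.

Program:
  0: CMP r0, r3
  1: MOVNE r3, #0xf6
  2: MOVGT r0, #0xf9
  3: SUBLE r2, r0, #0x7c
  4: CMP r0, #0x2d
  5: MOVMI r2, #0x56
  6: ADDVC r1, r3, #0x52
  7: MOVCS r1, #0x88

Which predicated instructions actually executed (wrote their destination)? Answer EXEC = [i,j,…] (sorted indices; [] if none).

EXEC = [1,3,7]

0: ✓ CMP  NZCV=1010
1: ✓ MOVNE  r3←0xf6
2: · MOVGT
3: ✓ SUBLE  r2←0x28
4: ✓ CMP  NZCV=0011
5: · MOVMI
6: · ADDVC
7: ✓ MOVCS  r1←0x88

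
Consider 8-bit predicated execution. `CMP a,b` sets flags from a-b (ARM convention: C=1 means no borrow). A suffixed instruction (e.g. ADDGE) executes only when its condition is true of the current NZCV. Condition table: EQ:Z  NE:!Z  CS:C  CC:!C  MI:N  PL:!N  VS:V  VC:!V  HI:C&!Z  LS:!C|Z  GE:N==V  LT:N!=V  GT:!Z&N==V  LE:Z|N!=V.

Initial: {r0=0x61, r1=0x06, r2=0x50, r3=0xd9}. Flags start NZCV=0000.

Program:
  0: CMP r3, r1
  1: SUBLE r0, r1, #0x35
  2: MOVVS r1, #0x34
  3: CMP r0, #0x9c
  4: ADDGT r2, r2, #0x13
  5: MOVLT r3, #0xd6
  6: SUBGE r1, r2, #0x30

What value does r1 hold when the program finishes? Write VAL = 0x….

VAL = 0x33

[0] flags=1010 → (cmp)
[1] flags=1010 LE?T → r0=0xd1
[2] flags=1010 VS?F → skip
[3] flags=0010 → (cmp)
[4] flags=0010 GT?T → r2=0x63
[5] flags=0010 LT?F → skip
[6] flags=0010 GE?T → r1=0x33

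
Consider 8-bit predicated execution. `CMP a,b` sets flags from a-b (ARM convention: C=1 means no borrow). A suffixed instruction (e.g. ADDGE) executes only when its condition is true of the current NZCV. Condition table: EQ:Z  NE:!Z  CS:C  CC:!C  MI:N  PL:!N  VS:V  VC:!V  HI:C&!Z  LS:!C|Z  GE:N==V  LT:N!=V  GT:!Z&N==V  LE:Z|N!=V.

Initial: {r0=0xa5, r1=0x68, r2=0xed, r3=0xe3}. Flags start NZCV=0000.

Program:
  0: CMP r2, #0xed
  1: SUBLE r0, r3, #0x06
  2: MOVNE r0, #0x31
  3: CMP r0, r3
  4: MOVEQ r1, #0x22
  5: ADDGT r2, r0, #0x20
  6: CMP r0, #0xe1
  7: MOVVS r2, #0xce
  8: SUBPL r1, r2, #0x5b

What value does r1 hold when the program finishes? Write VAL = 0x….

VAL = 0x68

[0] flags=0110 → (cmp)
[1] flags=0110 LE?T → r0=0xdd
[2] flags=0110 NE?F → skip
[3] flags=1000 → (cmp)
[4] flags=1000 EQ?F → skip
[5] flags=1000 GT?F → skip
[6] flags=1000 → (cmp)
[7] flags=1000 VS?F → skip
[8] flags=1000 PL?F → skip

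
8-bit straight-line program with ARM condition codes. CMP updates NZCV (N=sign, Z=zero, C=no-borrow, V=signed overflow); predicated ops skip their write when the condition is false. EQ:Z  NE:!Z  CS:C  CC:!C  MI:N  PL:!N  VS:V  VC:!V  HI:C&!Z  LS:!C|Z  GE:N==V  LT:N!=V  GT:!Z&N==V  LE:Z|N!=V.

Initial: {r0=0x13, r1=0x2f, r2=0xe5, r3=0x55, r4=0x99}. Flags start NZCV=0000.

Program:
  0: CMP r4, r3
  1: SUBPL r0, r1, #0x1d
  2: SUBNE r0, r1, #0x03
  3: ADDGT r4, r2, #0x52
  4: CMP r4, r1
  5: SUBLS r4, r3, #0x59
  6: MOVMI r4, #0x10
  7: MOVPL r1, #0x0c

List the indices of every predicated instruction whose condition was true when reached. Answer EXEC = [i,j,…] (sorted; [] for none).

[0] flags=0011 → (cmp)
[1] flags=0011 PL?T → r0=0x12
[2] flags=0011 NE?T → r0=0x2c
[3] flags=0011 GT?F → skip
[4] flags=0011 → (cmp)
[5] flags=0011 LS?F → skip
[6] flags=0011 MI?F → skip
[7] flags=0011 PL?T → r1=0x0c

EXEC = [1,2,7]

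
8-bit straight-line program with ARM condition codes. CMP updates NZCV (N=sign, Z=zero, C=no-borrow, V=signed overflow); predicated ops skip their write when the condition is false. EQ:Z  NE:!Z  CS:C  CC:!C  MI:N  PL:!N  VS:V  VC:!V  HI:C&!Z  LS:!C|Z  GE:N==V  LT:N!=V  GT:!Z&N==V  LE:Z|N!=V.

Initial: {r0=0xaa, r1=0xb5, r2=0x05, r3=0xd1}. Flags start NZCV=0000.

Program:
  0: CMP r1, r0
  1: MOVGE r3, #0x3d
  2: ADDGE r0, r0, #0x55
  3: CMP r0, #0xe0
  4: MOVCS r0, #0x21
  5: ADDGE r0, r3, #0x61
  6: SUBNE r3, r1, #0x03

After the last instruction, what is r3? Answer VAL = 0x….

0: ✓ CMP  NZCV=0010
1: ✓ MOVGE  r3←0x3d
2: ✓ ADDGE  r0←0xff
3: ✓ CMP  NZCV=0010
4: ✓ MOVCS  r0←0x21
5: ✓ ADDGE  r0←0x9e
6: ✓ SUBNE  r3←0xb2

VAL = 0xb2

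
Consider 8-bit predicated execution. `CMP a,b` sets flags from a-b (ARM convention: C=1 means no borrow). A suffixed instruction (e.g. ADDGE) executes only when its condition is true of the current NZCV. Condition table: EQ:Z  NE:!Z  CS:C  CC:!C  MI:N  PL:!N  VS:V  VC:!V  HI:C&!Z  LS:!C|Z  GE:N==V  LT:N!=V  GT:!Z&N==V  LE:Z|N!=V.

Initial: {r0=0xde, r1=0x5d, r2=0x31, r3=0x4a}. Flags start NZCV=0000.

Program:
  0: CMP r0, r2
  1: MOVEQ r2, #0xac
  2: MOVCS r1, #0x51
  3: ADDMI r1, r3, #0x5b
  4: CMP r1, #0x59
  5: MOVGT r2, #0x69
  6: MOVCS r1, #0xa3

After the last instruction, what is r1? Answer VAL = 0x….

VAL = 0xa3

0: ✓ CMP  NZCV=1010
1: · MOVEQ
2: ✓ MOVCS  r1←0x51
3: ✓ ADDMI  r1←0xa5
4: ✓ CMP  NZCV=0011
5: · MOVGT
6: ✓ MOVCS  r1←0xa3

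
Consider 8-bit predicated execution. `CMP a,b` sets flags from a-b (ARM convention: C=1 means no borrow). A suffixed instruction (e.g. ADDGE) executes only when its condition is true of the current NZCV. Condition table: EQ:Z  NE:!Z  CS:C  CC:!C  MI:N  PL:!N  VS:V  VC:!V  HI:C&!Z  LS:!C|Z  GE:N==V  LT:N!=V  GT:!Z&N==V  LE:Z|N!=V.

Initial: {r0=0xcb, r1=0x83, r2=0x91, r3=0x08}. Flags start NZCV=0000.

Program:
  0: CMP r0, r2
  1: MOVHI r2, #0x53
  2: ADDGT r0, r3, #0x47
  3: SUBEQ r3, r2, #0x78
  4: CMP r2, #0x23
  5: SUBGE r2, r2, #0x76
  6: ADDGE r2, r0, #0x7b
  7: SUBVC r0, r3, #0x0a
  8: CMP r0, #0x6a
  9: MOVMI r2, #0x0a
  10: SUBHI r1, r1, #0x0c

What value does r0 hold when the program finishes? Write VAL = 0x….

VAL = 0xfe

0: ✓ CMP  NZCV=0010
1: ✓ MOVHI  r2←0x53
2: ✓ ADDGT  r0←0x4f
3: · SUBEQ
4: ✓ CMP  NZCV=0010
5: ✓ SUBGE  r2←0xdd
6: ✓ ADDGE  r2←0xca
7: ✓ SUBVC  r0←0xfe
8: ✓ CMP  NZCV=1010
9: ✓ MOVMI  r2←0x0a
10: ✓ SUBHI  r1←0x77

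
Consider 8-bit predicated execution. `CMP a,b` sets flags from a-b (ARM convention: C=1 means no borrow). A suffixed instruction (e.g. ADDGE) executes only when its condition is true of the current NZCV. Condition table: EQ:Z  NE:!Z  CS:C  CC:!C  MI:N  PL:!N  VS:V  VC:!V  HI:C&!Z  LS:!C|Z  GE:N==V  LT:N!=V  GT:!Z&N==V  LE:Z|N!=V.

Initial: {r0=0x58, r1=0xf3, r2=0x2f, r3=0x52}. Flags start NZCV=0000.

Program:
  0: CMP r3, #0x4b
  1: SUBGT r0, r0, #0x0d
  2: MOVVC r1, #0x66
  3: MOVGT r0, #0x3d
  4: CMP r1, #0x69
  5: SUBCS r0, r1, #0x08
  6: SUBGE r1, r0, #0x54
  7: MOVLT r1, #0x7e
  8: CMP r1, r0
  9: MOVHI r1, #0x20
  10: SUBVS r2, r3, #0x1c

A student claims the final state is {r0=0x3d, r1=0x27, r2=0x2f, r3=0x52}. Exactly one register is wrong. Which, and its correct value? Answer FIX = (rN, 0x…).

FIX = (r1, 0x20)

[0] flags=0010 → (cmp)
[1] flags=0010 GT?T → r0=0x4b
[2] flags=0010 VC?T → r1=0x66
[3] flags=0010 GT?T → r0=0x3d
[4] flags=1000 → (cmp)
[5] flags=1000 CS?F → skip
[6] flags=1000 GE?F → skip
[7] flags=1000 LT?T → r1=0x7e
[8] flags=0010 → (cmp)
[9] flags=0010 HI?T → r1=0x20
[10] flags=0010 VS?F → skip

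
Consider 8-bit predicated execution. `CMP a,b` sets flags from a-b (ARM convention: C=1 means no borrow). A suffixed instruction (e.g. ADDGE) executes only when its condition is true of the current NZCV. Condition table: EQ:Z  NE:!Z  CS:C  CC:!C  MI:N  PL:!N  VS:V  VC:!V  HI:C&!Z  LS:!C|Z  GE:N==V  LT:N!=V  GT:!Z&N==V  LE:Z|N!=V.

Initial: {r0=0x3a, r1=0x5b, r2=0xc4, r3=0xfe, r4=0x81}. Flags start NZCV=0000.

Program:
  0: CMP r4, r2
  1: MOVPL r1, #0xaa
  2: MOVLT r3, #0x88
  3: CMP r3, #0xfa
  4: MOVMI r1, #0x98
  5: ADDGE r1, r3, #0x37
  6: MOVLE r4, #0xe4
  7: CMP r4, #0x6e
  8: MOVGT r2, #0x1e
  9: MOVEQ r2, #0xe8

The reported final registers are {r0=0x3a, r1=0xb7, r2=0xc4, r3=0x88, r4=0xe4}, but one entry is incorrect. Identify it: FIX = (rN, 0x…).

0: ✓ CMP  NZCV=1000
1: · MOVPL
2: ✓ MOVLT  r3←0x88
3: ✓ CMP  NZCV=1000
4: ✓ MOVMI  r1←0x98
5: · ADDGE
6: ✓ MOVLE  r4←0xe4
7: ✓ CMP  NZCV=0011
8: · MOVGT
9: · MOVEQ

FIX = (r1, 0x98)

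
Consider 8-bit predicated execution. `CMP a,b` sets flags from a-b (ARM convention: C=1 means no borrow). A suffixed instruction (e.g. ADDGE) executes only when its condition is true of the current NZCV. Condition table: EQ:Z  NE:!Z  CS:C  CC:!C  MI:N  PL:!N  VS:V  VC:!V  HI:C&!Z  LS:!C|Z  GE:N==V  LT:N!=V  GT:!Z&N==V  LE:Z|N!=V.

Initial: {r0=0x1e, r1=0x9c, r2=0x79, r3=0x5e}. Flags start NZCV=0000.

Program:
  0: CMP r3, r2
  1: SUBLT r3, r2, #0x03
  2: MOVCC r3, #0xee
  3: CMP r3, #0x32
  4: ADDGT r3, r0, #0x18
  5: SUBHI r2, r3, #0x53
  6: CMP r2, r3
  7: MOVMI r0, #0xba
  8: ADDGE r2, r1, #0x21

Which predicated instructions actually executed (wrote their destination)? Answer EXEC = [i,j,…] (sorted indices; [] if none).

0: ✓ CMP  NZCV=1000
1: ✓ SUBLT  r3←0x76
2: ✓ MOVCC  r3←0xee
3: ✓ CMP  NZCV=1010
4: · ADDGT
5: ✓ SUBHI  r2←0x9b
6: ✓ CMP  NZCV=1000
7: ✓ MOVMI  r0←0xba
8: · ADDGE

EXEC = [1,2,5,7]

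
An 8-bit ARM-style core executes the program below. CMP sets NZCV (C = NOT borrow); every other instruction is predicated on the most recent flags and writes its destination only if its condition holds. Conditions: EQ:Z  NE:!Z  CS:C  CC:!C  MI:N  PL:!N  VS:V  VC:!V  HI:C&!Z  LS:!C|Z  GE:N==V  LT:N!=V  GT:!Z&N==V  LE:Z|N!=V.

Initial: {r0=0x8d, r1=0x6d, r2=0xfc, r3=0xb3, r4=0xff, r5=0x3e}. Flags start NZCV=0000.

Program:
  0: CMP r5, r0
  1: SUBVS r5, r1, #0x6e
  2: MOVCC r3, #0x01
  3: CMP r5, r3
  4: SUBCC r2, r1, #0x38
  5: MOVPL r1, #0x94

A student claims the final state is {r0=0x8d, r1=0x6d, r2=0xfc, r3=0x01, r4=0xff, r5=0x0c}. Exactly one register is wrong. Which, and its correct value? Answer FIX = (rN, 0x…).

[0] flags=1001 → (cmp)
[1] flags=1001 VS?T → r5=0xff
[2] flags=1001 CC?T → r3=0x01
[3] flags=1010 → (cmp)
[4] flags=1010 CC?F → skip
[5] flags=1010 PL?F → skip

FIX = (r5, 0xff)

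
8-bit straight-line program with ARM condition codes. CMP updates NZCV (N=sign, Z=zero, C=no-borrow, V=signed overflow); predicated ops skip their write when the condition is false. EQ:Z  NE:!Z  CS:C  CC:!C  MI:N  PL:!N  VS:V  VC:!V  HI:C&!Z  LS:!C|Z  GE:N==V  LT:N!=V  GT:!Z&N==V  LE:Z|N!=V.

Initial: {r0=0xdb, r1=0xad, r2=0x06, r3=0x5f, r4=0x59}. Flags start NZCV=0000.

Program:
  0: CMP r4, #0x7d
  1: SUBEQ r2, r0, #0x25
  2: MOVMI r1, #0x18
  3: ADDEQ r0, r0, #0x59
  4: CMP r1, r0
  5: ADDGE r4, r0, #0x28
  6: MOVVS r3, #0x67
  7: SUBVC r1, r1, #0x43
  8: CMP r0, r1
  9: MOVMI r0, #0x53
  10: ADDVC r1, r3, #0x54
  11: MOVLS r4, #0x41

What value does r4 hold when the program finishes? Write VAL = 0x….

[0] flags=1000 → (cmp)
[1] flags=1000 EQ?F → skip
[2] flags=1000 MI?T → r1=0x18
[3] flags=1000 EQ?F → skip
[4] flags=0000 → (cmp)
[5] flags=0000 GE?T → r4=0x03
[6] flags=0000 VS?F → skip
[7] flags=0000 VC?T → r1=0xd5
[8] flags=0010 → (cmp)
[9] flags=0010 MI?F → skip
[10] flags=0010 VC?T → r1=0xb3
[11] flags=0010 LS?F → skip

VAL = 0x03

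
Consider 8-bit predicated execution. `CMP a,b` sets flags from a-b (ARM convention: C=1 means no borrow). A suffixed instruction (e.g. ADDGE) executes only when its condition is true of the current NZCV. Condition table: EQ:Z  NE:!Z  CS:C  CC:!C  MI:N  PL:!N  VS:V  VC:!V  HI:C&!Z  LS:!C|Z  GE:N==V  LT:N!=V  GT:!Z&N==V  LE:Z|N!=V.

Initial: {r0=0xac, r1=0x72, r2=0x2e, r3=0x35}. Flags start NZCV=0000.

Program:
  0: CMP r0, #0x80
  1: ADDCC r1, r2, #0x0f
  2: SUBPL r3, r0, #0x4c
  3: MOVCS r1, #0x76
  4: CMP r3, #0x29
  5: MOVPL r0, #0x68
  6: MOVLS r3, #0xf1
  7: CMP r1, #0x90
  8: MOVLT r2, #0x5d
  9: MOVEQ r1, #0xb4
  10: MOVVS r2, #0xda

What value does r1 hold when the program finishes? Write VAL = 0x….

0: ✓ CMP  NZCV=0010
1: · ADDCC
2: ✓ SUBPL  r3←0x60
3: ✓ MOVCS  r1←0x76
4: ✓ CMP  NZCV=0010
5: ✓ MOVPL  r0←0x68
6: · MOVLS
7: ✓ CMP  NZCV=1001
8: · MOVLT
9: · MOVEQ
10: ✓ MOVVS  r2←0xda

VAL = 0x76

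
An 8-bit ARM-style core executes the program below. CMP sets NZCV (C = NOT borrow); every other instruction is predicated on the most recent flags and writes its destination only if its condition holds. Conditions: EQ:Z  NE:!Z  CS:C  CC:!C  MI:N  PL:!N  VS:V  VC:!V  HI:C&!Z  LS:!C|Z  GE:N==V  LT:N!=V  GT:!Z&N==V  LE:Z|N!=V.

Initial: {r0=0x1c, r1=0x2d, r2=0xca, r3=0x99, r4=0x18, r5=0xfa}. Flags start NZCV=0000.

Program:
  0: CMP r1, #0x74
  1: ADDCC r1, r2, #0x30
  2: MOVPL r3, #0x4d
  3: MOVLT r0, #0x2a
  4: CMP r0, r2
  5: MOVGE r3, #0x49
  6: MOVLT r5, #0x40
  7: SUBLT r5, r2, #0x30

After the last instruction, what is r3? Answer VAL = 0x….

0: ✓ CMP  NZCV=1000
1: ✓ ADDCC  r1←0xfa
2: · MOVPL
3: ✓ MOVLT  r0←0x2a
4: ✓ CMP  NZCV=0000
5: ✓ MOVGE  r3←0x49
6: · MOVLT
7: · SUBLT

VAL = 0x49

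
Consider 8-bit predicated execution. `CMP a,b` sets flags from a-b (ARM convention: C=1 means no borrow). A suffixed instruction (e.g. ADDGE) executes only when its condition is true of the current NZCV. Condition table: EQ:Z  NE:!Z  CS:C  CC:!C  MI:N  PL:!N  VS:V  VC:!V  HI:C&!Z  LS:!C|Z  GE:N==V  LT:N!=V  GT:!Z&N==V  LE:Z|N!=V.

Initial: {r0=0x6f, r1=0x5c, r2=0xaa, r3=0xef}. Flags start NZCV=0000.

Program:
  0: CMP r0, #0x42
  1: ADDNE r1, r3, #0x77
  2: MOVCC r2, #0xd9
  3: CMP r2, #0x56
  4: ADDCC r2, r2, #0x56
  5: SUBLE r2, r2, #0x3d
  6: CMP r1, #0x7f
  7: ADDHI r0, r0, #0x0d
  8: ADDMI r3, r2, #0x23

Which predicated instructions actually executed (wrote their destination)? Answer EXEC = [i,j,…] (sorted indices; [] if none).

[0] flags=0010 → (cmp)
[1] flags=0010 NE?T → r1=0x66
[2] flags=0010 CC?F → skip
[3] flags=0011 → (cmp)
[4] flags=0011 CC?F → skip
[5] flags=0011 LE?T → r2=0x6d
[6] flags=1000 → (cmp)
[7] flags=1000 HI?F → skip
[8] flags=1000 MI?T → r3=0x90

EXEC = [1,5,8]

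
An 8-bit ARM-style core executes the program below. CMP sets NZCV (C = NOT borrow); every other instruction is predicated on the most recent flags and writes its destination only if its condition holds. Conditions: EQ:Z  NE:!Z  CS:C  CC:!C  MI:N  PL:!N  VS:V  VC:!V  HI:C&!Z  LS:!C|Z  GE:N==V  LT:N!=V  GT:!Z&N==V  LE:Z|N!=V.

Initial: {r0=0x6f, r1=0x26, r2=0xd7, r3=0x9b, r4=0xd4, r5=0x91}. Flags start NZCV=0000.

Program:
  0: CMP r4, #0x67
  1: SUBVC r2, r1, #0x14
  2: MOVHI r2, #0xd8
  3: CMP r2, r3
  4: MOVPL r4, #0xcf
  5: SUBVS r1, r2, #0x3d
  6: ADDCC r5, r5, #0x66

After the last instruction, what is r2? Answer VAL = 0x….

0: ✓ CMP  NZCV=0011
1: · SUBVC
2: ✓ MOVHI  r2←0xd8
3: ✓ CMP  NZCV=0010
4: ✓ MOVPL  r4←0xcf
5: · SUBVS
6: · ADDCC

VAL = 0xd8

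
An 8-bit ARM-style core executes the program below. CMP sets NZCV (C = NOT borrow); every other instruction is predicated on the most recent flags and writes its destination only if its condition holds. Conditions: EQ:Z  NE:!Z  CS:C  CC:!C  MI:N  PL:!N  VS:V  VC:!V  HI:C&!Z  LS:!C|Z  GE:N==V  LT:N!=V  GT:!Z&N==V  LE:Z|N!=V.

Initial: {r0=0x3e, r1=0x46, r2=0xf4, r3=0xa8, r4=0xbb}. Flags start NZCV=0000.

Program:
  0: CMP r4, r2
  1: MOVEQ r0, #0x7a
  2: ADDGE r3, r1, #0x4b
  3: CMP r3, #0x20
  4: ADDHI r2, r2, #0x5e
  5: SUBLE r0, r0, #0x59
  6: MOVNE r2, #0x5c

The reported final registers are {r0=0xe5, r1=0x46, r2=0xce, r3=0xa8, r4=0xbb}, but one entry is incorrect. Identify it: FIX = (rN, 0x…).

FIX = (r2, 0x5c)

0: ✓ CMP  NZCV=1000
1: · MOVEQ
2: · ADDGE
3: ✓ CMP  NZCV=1010
4: ✓ ADDHI  r2←0x52
5: ✓ SUBLE  r0←0xe5
6: ✓ MOVNE  r2←0x5c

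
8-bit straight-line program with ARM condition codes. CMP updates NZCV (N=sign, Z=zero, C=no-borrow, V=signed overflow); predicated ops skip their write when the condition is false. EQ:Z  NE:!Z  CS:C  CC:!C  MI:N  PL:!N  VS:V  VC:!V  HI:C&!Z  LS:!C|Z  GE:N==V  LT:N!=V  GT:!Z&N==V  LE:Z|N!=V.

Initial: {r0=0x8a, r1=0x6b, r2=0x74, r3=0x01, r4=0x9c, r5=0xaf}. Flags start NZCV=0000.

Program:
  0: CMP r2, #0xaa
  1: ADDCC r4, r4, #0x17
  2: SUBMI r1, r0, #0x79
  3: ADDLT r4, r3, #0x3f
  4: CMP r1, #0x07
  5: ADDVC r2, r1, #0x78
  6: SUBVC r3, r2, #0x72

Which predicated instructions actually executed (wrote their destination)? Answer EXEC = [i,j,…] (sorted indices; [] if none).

EXEC = [1,2,5,6]

0: ✓ CMP  NZCV=1001
1: ✓ ADDCC  r4←0xb3
2: ✓ SUBMI  r1←0x11
3: · ADDLT
4: ✓ CMP  NZCV=0010
5: ✓ ADDVC  r2←0x89
6: ✓ SUBVC  r3←0x17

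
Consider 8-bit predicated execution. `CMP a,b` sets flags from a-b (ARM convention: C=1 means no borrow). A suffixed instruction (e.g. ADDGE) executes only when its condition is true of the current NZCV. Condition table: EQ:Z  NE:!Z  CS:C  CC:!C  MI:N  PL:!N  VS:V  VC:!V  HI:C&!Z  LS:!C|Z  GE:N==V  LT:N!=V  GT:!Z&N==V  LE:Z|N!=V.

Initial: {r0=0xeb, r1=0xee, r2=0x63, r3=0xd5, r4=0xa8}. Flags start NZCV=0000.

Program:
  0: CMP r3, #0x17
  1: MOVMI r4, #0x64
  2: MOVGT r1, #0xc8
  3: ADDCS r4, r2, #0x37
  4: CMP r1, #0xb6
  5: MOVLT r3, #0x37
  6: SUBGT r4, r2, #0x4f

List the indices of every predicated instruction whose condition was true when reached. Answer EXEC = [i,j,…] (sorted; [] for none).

EXEC = [1,3,6]

0: ✓ CMP  NZCV=1010
1: ✓ MOVMI  r4←0x64
2: · MOVGT
3: ✓ ADDCS  r4←0x9a
4: ✓ CMP  NZCV=0010
5: · MOVLT
6: ✓ SUBGT  r4←0x14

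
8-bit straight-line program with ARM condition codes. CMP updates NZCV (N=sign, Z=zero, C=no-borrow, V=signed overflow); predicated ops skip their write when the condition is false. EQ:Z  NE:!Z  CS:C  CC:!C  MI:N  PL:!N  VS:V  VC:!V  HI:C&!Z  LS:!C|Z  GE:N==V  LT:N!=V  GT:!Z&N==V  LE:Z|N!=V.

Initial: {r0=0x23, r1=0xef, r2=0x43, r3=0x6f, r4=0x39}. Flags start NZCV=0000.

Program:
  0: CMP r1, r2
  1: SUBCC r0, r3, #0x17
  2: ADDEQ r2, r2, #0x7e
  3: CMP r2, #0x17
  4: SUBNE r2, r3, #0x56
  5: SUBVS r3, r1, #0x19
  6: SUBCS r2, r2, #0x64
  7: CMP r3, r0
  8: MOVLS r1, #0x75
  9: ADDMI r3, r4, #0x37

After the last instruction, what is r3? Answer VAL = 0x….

[0] flags=1010 → (cmp)
[1] flags=1010 CC?F → skip
[2] flags=1010 EQ?F → skip
[3] flags=0010 → (cmp)
[4] flags=0010 NE?T → r2=0x19
[5] flags=0010 VS?F → skip
[6] flags=0010 CS?T → r2=0xb5
[7] flags=0010 → (cmp)
[8] flags=0010 LS?F → skip
[9] flags=0010 MI?F → skip

VAL = 0x6f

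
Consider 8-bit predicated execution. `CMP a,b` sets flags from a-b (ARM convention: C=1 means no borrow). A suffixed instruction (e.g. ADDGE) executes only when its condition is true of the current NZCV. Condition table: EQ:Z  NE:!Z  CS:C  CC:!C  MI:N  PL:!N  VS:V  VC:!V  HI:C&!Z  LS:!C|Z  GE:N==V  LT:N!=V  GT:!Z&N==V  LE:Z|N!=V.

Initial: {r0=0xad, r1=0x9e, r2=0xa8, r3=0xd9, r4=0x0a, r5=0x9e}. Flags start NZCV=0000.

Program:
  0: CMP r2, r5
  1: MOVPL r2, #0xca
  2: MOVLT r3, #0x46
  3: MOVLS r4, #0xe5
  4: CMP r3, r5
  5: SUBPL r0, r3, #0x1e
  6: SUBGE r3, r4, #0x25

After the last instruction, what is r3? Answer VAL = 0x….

VAL = 0xe5

0: ✓ CMP  NZCV=0010
1: ✓ MOVPL  r2←0xca
2: · MOVLT
3: · MOVLS
4: ✓ CMP  NZCV=0010
5: ✓ SUBPL  r0←0xbb
6: ✓ SUBGE  r3←0xe5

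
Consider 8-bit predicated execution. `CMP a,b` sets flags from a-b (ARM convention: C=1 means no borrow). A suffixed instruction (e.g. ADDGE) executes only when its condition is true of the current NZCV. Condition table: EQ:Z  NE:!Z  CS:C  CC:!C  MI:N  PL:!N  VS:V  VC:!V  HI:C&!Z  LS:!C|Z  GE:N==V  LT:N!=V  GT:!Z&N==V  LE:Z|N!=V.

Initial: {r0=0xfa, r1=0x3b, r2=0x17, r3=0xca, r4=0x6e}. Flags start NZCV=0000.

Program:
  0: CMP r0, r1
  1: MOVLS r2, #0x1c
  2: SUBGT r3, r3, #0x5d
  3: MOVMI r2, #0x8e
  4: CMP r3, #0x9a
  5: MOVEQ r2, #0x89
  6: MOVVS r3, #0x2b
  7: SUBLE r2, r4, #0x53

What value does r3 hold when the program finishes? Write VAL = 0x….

0: ✓ CMP  NZCV=1010
1: · MOVLS
2: · SUBGT
3: ✓ MOVMI  r2←0x8e
4: ✓ CMP  NZCV=0010
5: · MOVEQ
6: · MOVVS
7: · SUBLE

VAL = 0xca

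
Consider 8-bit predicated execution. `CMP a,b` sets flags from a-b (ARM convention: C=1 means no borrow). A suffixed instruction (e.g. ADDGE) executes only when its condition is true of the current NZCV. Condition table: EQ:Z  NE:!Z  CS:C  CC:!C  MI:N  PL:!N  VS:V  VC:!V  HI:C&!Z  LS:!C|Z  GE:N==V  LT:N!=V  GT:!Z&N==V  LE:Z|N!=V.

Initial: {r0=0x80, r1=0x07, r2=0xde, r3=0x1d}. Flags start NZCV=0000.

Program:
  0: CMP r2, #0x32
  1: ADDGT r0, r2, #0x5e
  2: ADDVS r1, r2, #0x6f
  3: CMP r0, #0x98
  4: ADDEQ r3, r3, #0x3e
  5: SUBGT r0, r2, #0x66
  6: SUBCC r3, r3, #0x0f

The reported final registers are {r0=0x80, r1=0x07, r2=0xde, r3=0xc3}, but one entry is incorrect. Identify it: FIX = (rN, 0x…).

[0] flags=1010 → (cmp)
[1] flags=1010 GT?F → skip
[2] flags=1010 VS?F → skip
[3] flags=1000 → (cmp)
[4] flags=1000 EQ?F → skip
[5] flags=1000 GT?F → skip
[6] flags=1000 CC?T → r3=0x0e

FIX = (r3, 0x0e)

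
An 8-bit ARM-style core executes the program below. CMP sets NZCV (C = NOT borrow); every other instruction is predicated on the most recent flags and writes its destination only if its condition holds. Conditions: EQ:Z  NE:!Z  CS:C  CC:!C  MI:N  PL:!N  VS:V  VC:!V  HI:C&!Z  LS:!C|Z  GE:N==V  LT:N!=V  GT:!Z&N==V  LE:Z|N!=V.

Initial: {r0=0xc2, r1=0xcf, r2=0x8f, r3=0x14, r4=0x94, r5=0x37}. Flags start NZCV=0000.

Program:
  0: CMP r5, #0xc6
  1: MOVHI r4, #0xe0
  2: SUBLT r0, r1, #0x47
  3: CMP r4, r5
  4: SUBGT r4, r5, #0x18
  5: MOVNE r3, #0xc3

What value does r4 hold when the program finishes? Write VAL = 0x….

VAL = 0x94

0: ✓ CMP  NZCV=0000
1: · MOVHI
2: · SUBLT
3: ✓ CMP  NZCV=0011
4: · SUBGT
5: ✓ MOVNE  r3←0xc3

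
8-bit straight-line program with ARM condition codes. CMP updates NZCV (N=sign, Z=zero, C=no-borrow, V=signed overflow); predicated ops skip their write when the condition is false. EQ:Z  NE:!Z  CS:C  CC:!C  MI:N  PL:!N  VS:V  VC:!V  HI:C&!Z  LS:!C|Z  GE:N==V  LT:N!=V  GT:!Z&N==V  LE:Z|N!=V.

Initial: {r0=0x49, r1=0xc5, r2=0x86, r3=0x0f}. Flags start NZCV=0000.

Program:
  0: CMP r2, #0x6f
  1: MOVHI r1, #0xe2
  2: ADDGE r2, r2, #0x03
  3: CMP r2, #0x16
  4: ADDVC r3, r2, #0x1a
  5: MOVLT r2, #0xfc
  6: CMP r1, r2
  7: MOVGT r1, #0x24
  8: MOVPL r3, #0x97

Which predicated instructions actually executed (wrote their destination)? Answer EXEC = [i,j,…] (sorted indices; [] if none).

0: ✓ CMP  NZCV=0011
1: ✓ MOVHI  r1←0xe2
2: · ADDGE
3: ✓ CMP  NZCV=0011
4: · ADDVC
5: ✓ MOVLT  r2←0xfc
6: ✓ CMP  NZCV=1000
7: · MOVGT
8: · MOVPL

EXEC = [1,5]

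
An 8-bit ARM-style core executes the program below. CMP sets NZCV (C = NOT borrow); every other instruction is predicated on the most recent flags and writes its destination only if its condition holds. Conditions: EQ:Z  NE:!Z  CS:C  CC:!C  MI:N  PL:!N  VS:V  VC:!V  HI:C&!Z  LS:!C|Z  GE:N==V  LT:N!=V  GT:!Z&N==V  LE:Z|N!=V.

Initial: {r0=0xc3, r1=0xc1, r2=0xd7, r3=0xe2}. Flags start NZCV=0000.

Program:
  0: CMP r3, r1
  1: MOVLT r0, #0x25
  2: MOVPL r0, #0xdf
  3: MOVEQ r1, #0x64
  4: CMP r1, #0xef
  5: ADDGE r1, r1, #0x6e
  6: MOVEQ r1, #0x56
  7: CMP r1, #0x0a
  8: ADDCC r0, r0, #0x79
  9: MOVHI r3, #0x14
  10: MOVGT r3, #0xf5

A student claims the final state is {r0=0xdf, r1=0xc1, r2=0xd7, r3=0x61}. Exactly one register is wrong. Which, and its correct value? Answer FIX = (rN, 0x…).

[0] flags=0010 → (cmp)
[1] flags=0010 LT?F → skip
[2] flags=0010 PL?T → r0=0xdf
[3] flags=0010 EQ?F → skip
[4] flags=1000 → (cmp)
[5] flags=1000 GE?F → skip
[6] flags=1000 EQ?F → skip
[7] flags=1010 → (cmp)
[8] flags=1010 CC?F → skip
[9] flags=1010 HI?T → r3=0x14
[10] flags=1010 GT?F → skip

FIX = (r3, 0x14)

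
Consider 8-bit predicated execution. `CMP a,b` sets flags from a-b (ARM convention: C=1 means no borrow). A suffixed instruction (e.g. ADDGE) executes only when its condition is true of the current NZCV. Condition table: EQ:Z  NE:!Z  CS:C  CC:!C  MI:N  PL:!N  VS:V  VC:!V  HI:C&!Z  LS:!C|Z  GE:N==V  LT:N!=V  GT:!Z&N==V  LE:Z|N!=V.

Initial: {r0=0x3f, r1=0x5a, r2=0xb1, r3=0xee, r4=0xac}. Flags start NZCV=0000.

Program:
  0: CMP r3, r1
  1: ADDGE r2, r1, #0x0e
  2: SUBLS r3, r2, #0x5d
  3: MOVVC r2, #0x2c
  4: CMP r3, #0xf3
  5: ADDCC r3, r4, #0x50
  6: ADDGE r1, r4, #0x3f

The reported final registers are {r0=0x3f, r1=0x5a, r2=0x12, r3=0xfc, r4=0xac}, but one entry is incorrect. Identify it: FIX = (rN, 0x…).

[0] flags=1010 → (cmp)
[1] flags=1010 GE?F → skip
[2] flags=1010 LS?F → skip
[3] flags=1010 VC?T → r2=0x2c
[4] flags=1000 → (cmp)
[5] flags=1000 CC?T → r3=0xfc
[6] flags=1000 GE?F → skip

FIX = (r2, 0x2c)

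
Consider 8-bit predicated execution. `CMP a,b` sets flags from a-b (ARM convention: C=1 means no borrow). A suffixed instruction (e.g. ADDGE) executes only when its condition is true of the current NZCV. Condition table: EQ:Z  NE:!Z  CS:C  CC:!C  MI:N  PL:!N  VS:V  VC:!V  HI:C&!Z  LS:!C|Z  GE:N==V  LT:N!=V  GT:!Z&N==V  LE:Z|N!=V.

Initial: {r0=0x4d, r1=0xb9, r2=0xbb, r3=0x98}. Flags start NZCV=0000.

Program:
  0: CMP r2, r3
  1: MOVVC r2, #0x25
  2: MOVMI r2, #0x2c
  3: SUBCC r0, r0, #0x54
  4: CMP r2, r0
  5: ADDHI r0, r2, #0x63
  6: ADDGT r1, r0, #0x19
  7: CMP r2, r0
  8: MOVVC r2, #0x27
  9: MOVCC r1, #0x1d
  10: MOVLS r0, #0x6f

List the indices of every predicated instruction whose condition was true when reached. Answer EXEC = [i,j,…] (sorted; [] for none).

0: ✓ CMP  NZCV=0010
1: ✓ MOVVC  r2←0x25
2: · MOVMI
3: · SUBCC
4: ✓ CMP  NZCV=1000
5: · ADDHI
6: · ADDGT
7: ✓ CMP  NZCV=1000
8: ✓ MOVVC  r2←0x27
9: ✓ MOVCC  r1←0x1d
10: ✓ MOVLS  r0←0x6f

EXEC = [1,8,9,10]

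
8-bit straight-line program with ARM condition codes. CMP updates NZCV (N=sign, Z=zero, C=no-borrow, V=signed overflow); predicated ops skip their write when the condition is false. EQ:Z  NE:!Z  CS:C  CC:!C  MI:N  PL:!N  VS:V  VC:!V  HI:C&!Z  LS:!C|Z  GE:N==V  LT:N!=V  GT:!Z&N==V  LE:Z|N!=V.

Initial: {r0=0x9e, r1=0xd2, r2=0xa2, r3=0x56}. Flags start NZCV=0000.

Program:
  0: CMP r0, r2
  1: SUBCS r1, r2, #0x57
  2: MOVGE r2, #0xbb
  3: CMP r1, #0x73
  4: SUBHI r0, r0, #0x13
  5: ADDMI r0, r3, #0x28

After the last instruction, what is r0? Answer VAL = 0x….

VAL = 0x8b

[0] flags=1000 → (cmp)
[1] flags=1000 CS?F → skip
[2] flags=1000 GE?F → skip
[3] flags=0011 → (cmp)
[4] flags=0011 HI?T → r0=0x8b
[5] flags=0011 MI?F → skip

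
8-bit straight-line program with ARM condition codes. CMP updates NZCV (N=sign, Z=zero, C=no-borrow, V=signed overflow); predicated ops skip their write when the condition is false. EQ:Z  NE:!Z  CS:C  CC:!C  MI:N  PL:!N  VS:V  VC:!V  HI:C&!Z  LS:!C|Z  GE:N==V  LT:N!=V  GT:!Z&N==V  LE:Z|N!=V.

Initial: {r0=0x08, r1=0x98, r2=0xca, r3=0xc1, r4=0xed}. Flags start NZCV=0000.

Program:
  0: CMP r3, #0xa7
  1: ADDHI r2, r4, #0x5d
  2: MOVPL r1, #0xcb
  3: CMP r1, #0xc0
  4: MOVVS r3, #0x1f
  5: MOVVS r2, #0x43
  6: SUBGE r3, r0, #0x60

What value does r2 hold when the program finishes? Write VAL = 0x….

VAL = 0x4a

[0] flags=0010 → (cmp)
[1] flags=0010 HI?T → r2=0x4a
[2] flags=0010 PL?T → r1=0xcb
[3] flags=0010 → (cmp)
[4] flags=0010 VS?F → skip
[5] flags=0010 VS?F → skip
[6] flags=0010 GE?T → r3=0xa8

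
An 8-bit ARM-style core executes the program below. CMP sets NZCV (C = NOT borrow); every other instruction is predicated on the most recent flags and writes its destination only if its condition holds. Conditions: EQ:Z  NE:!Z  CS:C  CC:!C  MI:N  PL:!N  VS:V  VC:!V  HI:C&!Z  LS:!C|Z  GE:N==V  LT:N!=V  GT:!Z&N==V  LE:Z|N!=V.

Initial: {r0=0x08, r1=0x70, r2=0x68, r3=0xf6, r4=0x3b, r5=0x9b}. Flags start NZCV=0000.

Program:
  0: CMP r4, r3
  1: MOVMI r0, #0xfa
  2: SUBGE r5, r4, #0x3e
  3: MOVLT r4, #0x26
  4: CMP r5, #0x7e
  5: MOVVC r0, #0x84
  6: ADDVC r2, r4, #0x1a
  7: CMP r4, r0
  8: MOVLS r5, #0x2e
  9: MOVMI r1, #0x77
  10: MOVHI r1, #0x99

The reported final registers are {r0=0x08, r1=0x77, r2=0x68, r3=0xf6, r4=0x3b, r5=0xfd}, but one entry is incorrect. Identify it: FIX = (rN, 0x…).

FIX = (r1, 0x99)

[0] flags=0000 → (cmp)
[1] flags=0000 MI?F → skip
[2] flags=0000 GE?T → r5=0xfd
[3] flags=0000 LT?F → skip
[4] flags=0011 → (cmp)
[5] flags=0011 VC?F → skip
[6] flags=0011 VC?F → skip
[7] flags=0010 → (cmp)
[8] flags=0010 LS?F → skip
[9] flags=0010 MI?F → skip
[10] flags=0010 HI?T → r1=0x99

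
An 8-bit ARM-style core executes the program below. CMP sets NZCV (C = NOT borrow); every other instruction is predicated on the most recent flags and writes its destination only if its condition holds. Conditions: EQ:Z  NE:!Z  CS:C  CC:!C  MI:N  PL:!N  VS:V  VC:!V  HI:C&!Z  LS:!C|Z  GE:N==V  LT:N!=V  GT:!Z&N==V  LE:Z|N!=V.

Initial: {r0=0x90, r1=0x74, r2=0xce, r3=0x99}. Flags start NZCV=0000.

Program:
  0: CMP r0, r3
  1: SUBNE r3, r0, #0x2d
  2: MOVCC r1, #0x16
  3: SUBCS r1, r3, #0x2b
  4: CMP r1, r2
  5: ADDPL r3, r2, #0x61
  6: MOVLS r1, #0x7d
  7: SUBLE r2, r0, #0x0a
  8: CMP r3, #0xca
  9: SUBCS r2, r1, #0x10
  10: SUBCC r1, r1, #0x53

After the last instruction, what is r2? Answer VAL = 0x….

VAL = 0xce

[0] flags=1000 → (cmp)
[1] flags=1000 NE?T → r3=0x63
[2] flags=1000 CC?T → r1=0x16
[3] flags=1000 CS?F → skip
[4] flags=0000 → (cmp)
[5] flags=0000 PL?T → r3=0x2f
[6] flags=0000 LS?T → r1=0x7d
[7] flags=0000 LE?F → skip
[8] flags=0000 → (cmp)
[9] flags=0000 CS?F → skip
[10] flags=0000 CC?T → r1=0x2a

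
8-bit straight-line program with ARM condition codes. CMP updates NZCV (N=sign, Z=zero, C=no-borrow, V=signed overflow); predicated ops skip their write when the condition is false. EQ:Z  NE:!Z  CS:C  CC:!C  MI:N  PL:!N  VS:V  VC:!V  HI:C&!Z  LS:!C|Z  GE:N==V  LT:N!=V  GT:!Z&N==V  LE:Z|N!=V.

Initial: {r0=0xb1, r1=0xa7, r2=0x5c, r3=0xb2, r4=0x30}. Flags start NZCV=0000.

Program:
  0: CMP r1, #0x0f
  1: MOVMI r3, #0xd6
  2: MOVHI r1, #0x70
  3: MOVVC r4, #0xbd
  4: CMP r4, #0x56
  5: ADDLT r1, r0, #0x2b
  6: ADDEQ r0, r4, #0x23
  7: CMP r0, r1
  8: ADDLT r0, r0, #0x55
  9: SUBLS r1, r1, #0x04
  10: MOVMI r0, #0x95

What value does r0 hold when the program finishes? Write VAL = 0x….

[0] flags=1010 → (cmp)
[1] flags=1010 MI?T → r3=0xd6
[2] flags=1010 HI?T → r1=0x70
[3] flags=1010 VC?T → r4=0xbd
[4] flags=0011 → (cmp)
[5] flags=0011 LT?T → r1=0xdc
[6] flags=0011 EQ?F → skip
[7] flags=1000 → (cmp)
[8] flags=1000 LT?T → r0=0x06
[9] flags=1000 LS?T → r1=0xd8
[10] flags=1000 MI?T → r0=0x95

VAL = 0x95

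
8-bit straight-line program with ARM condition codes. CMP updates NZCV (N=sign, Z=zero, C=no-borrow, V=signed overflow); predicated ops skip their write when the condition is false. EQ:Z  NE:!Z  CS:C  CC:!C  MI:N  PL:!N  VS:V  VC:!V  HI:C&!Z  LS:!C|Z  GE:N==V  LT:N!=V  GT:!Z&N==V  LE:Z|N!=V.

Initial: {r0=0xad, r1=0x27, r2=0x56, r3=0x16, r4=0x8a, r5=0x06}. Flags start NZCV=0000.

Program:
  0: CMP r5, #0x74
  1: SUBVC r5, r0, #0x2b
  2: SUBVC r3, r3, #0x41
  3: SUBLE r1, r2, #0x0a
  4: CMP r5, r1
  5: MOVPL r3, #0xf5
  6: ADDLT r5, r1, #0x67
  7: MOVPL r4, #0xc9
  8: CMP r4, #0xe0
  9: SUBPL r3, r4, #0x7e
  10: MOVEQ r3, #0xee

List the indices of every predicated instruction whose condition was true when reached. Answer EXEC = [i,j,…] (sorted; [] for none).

EXEC = [1,2,3,5,6,7]

0: ✓ CMP  NZCV=1000
1: ✓ SUBVC  r5←0x82
2: ✓ SUBVC  r3←0xd5
3: ✓ SUBLE  r1←0x4c
4: ✓ CMP  NZCV=0011
5: ✓ MOVPL  r3←0xf5
6: ✓ ADDLT  r5←0xb3
7: ✓ MOVPL  r4←0xc9
8: ✓ CMP  NZCV=1000
9: · SUBPL
10: · MOVEQ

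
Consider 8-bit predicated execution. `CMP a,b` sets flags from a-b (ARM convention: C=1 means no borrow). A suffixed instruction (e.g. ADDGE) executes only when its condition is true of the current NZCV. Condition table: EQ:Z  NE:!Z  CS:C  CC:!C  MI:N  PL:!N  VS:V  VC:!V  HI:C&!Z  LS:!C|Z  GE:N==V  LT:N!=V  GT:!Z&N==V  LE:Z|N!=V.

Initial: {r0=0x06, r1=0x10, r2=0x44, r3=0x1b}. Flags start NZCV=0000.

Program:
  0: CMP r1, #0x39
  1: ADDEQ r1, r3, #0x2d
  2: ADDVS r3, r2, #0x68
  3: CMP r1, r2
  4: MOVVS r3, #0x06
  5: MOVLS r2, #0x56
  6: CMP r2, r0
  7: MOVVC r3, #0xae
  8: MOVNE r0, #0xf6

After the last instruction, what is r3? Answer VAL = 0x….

VAL = 0xae

[0] flags=1000 → (cmp)
[1] flags=1000 EQ?F → skip
[2] flags=1000 VS?F → skip
[3] flags=1000 → (cmp)
[4] flags=1000 VS?F → skip
[5] flags=1000 LS?T → r2=0x56
[6] flags=0010 → (cmp)
[7] flags=0010 VC?T → r3=0xae
[8] flags=0010 NE?T → r0=0xf6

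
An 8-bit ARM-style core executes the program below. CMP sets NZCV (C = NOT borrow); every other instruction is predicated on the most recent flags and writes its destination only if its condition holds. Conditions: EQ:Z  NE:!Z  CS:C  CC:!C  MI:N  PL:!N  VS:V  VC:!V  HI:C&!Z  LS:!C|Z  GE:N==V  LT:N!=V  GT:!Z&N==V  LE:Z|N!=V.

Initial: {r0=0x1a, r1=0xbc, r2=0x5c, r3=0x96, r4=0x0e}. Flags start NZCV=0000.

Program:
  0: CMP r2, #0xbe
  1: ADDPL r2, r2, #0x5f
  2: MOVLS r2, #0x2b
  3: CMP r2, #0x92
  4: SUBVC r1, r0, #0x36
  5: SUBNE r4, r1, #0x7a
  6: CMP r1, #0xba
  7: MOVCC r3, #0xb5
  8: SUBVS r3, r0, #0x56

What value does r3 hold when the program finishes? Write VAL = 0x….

VAL = 0x96

0: ✓ CMP  NZCV=1001
1: · ADDPL
2: ✓ MOVLS  r2←0x2b
3: ✓ CMP  NZCV=1001
4: · SUBVC
5: ✓ SUBNE  r4←0x42
6: ✓ CMP  NZCV=0010
7: · MOVCC
8: · SUBVS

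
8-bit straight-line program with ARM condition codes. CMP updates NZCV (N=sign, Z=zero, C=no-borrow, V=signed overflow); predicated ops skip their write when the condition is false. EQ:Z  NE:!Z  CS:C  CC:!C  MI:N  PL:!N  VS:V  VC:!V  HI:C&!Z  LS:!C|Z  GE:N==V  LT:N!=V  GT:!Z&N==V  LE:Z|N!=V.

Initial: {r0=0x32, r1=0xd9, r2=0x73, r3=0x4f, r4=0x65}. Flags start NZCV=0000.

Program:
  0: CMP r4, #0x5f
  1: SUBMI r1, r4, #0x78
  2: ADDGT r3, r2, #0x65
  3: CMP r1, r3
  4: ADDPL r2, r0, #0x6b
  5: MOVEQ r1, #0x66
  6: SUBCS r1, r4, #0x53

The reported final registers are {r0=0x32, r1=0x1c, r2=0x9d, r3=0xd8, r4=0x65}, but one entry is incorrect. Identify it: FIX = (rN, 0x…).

[0] flags=0010 → (cmp)
[1] flags=0010 MI?F → skip
[2] flags=0010 GT?T → r3=0xd8
[3] flags=0010 → (cmp)
[4] flags=0010 PL?T → r2=0x9d
[5] flags=0010 EQ?F → skip
[6] flags=0010 CS?T → r1=0x12

FIX = (r1, 0x12)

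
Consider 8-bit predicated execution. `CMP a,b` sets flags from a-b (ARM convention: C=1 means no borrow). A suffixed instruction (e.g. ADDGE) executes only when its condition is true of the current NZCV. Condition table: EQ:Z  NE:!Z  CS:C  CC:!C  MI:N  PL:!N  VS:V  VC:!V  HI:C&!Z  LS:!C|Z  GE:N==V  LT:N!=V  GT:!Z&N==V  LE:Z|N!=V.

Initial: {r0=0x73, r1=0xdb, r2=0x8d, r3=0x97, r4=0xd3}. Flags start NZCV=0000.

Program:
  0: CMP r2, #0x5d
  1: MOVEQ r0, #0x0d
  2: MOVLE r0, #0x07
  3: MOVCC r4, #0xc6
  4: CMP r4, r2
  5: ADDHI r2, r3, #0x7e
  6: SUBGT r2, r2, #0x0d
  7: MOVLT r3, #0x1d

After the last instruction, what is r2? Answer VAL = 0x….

[0] flags=0011 → (cmp)
[1] flags=0011 EQ?F → skip
[2] flags=0011 LE?T → r0=0x07
[3] flags=0011 CC?F → skip
[4] flags=0010 → (cmp)
[5] flags=0010 HI?T → r2=0x15
[6] flags=0010 GT?T → r2=0x08
[7] flags=0010 LT?F → skip

VAL = 0x08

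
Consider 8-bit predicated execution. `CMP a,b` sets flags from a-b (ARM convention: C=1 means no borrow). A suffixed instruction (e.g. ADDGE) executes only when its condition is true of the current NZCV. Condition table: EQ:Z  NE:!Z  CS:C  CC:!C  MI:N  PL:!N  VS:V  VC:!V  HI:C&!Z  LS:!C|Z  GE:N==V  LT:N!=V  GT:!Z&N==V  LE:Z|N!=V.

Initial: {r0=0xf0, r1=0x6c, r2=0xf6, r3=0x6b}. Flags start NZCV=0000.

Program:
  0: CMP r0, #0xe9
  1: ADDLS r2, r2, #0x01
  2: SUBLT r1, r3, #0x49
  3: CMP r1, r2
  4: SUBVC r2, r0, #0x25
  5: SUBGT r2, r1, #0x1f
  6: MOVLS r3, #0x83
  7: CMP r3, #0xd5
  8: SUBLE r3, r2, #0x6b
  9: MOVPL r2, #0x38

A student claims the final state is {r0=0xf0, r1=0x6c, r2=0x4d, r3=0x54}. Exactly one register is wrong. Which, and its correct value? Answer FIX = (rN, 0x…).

FIX = (r3, 0xe2)

0: ✓ CMP  NZCV=0010
1: · ADDLS
2: · SUBLT
3: ✓ CMP  NZCV=0000
4: ✓ SUBVC  r2←0xcb
5: ✓ SUBGT  r2←0x4d
6: ✓ MOVLS  r3←0x83
7: ✓ CMP  NZCV=1000
8: ✓ SUBLE  r3←0xe2
9: · MOVPL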